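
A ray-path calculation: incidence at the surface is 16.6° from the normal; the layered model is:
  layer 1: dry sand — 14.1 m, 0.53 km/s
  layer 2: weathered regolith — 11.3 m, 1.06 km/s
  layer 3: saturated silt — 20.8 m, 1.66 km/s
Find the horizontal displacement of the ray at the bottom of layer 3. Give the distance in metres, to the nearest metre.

Ray parameter p = sin 16.6° / 0.53 km/s = 5.3903e-01 s/km.
Layer 1: θ = 16.60°; offset = 14.1·tan 16.60° = 4.203 m.
Layer 2: sin θ = p·1.06 = 0.5714 → θ = 34.85°; offset = 11.3·tan 34.85° = 7.867 m.
Layer 3: sin θ = p·1.66 = 0.8948 → θ = 63.48°; offset = 20.8·tan 63.48° = 41.686 m.
Summing the layer offsets gives 53.757 m.

54 m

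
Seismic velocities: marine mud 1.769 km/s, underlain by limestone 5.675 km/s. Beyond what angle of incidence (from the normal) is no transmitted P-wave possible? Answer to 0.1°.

18.2°

At critical incidence the refracted ray runs along the interface (θ₂ = 90°), so sin θ_c = V₁/V₂.
θ_c = arcsin(1.769/5.675) = arcsin 0.3117 = 18.16°.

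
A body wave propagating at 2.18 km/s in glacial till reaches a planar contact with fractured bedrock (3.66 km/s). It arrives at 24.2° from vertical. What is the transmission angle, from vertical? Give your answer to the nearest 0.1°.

43.5°

Snell's law: sin θ₂ = (V₂/V₁)·sin θ₁ = (3.66/2.18)·sin 24.2° = 0.6882.
θ₂ = arcsin 0.6882 = 43.49° from the normal.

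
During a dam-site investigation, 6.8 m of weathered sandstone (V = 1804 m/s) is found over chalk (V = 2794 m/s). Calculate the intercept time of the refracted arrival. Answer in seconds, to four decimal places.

0.0058 s

tᵢ = 2h·√(V₂²−V₁²)/(V₁V₂).
√(V₂²−V₁²) = √(2794²−1804²) = 2133.5 m/s.
tᵢ = 2·6.8·2133.5/(1804·2794) = 0.00576 s.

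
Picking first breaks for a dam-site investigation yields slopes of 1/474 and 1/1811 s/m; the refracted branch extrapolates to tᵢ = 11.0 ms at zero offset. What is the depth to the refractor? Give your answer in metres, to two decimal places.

2.70 m

h = tᵢ·V₁·V₂ / (2·√(V₂²−V₁²)).
√(V₂²−V₁²) = √(1811² − 474²) = 1747.9 m/s.
h = 0.011 s × 474 × 1811 / (2 × 1747.9) = 2.70 m.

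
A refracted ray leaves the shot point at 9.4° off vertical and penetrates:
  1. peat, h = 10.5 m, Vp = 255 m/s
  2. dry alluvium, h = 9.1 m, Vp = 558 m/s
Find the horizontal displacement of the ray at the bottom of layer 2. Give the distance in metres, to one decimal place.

5.2 m

Apply Snell's law at each interface; in layer i the horizontal offset is hᵢ·tan θᵢ.
Layer 1: θ = 9.40°; offset = 10.5·tan 9.40° = 1.738 m.
Layer 2: sin θ = 558·sin 9.4°/255 = 0.3574, θ = 20.94°; offset = 9.1·tan 20.94° = 3.482 m.
Σ offsets = 5.221 m.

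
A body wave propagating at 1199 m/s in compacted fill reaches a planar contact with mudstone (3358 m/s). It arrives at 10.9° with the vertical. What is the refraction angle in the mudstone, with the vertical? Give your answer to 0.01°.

31.98°

sin θ₁/V₁ = sin θ₂/V₂ ⇒ sin θ₂ = 3358·sin 10.9°/1199 = 3358·0.1891/1199 = 0.5296.
θ₂ = sin⁻¹(0.5296) = 31.98° (from vertical).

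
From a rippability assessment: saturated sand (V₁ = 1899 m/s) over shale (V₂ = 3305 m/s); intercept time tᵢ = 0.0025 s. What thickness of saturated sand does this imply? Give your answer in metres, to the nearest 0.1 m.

θ_c = arcsin(1899/3305) = 35.07°; cos θ_c = 0.8184.
tᵢ = 2h cos θ_c/V₁ ⇒ h = tᵢ·V₁/(2 cos θ_c) = 0.0025·1899/(2·0.8184) = 2.90 m.

2.9 m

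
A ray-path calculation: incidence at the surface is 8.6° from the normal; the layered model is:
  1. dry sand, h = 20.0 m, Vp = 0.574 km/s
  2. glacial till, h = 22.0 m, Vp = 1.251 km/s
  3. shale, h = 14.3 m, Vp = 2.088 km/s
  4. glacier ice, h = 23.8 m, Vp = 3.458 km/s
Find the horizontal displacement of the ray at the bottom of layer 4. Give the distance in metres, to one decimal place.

69.3 m

Apply Snell's law at each interface; in layer i the horizontal offset is hᵢ·tan θᵢ.
Layer 1: θ = 8.60°; offset = 20.0·tan 8.60° = 3.025 m.
Layer 2: sin θ = 1.251·sin 8.6°/0.574 = 0.3259, θ = 19.02°; offset = 22.0·tan 19.02° = 7.584 m.
Layer 3: sin θ = 2.088·sin 8.6°/0.574 = 0.5440, θ = 32.95°; offset = 14.3·tan 32.95° = 9.270 m.
Layer 4: sin θ = 3.458·sin 8.6°/0.574 = 0.9009, θ = 64.27°; offset = 23.8·tan 64.27° = 49.389 m.
Total horizontal offset = 69.268 m.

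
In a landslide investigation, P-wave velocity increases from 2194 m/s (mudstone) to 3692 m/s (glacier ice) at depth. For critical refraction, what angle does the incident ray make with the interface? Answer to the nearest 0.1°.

53.5°

Critical incidence: sin θ_c = V₁/V₂ = 2194/3692 = 0.5943.
θ_c = arcsin 0.5943 = 36.46°.
Measured from the interface: 90° − 36.46° = 53.54°.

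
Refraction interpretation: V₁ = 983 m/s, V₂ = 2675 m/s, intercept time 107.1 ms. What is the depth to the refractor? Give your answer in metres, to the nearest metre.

57 m

h = tᵢ·V₁·V₂ / (2·√(V₂²−V₁²)).
√(V₂²−V₁²) = √(2675² − 983²) = 2487.8 m/s.
h = 0.1071 s × 983 × 2675 / (2 × 2487.8) = 56.60 m.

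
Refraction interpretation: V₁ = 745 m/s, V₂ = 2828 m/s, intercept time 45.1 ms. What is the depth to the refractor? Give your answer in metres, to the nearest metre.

θ_c = arcsin(745/2828) = 15.27°; cos θ_c = 0.9647.
tᵢ = 2h cos θ_c/V₁ ⇒ h = tᵢ·V₁/(2 cos θ_c) = 0.0451·745/(2·0.9647) = 17.41 m.

17 m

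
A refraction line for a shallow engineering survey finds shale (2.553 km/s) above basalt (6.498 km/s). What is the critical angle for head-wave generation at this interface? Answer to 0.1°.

23.1°

At critical incidence the refracted ray runs along the interface (θ₂ = 90°), so sin θ_c = V₁/V₂.
θ_c = arcsin(2.553/6.498) = arcsin 0.3929 = 23.13°.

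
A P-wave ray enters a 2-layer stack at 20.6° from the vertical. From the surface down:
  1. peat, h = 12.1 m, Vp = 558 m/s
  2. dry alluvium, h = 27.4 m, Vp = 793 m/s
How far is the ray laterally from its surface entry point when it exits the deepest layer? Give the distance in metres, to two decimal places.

p = sin θ₁/V₁ = sin 20.6°/558 = 6.3054e-04 s/m is conserved through the stack.
Layer 1: θ = 20.60°; offset = 12.1·tan 20.60° = 4.5481 m.
Layer 2: sin θ = p·793 = 0.5000 → θ = 30.00°; offset = 27.4·tan 30.00° = 15.8202 m.
Total horizontal offset = 20.3683 m.

20.37 m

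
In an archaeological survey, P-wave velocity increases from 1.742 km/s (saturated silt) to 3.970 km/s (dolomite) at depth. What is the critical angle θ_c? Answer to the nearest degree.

26°

At critical incidence the refracted ray runs along the interface (θ₂ = 90°), so sin θ_c = V₁/V₂.
θ_c = arcsin(1.742/3.970) = arcsin 0.4388 = 26.03°.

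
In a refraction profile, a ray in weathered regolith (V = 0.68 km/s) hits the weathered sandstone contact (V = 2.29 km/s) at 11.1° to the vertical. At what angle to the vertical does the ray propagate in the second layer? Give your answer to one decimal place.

40.4°

sin θ₁/V₁ = sin θ₂/V₂ ⇒ sin θ₂ = 2.29·sin 11.1°/0.68 = 2.29·0.1925/0.68 = 0.6483.
θ₂ = arcsin 0.6483 = 40.42° from the normal.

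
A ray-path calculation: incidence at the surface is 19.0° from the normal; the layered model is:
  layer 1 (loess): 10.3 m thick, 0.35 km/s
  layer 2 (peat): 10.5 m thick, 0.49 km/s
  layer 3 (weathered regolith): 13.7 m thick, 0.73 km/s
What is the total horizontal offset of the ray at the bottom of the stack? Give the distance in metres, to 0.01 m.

Ray parameter p = sin 19.0° / 0.35 km/s = 9.3019e-01 s/km.
Layer 1: θ = 19.00°; offset = 10.3·tan 19.00° = 3.5466 m.
Layer 2: sin θ = p·0.49 = 0.4558 → θ = 27.12°; offset = 10.5·tan 27.12° = 5.3769 m.
Layer 3: sin θ = p·0.73 = 0.6790 → θ = 42.77°; offset = 13.7·tan 42.77° = 12.6725 m.
Total horizontal offset = 21.5959 m.

21.60 m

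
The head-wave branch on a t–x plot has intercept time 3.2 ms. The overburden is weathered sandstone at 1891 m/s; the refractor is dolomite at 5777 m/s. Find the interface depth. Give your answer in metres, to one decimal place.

h = tᵢ·V₁·V₂ / (2·√(V₂²−V₁²)).
√(V₂²−V₁²) = √(5777² − 1891²) = 5458.7 m/s.
h = 0.0032 s × 1891 × 5777 / (2 × 5458.7) = 3.20 m.

3.2 m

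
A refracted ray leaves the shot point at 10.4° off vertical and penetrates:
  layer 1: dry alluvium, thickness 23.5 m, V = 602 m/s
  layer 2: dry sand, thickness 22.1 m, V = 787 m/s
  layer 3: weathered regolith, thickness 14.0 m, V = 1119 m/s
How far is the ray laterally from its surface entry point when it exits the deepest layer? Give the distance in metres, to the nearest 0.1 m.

14.7 m

Ray parameter p = sin 10.4° / 602 m/s = 2.9987e-04 s/m.
Layer 1: θ = 10.40°; offset = 23.5·tan 10.40° = 4.313 m.
Layer 2: sin θ = p·787 = 0.2360 → θ = 13.65°; offset = 22.1·tan 13.65° = 5.367 m.
Layer 3: sin θ = p·1119 = 0.3355 → θ = 19.61°; offset = 14.0·tan 19.61° = 4.987 m.
Σ offsets = 14.667 m.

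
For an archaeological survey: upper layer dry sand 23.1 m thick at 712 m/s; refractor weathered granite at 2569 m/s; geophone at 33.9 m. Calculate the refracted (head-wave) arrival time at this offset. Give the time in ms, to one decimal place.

t = x/V₂ + 2h·√(V₂²−V₁²)/(V₁V₂).
√(V₂²−V₁²) = √(2569²−712²) = 2468.4 m/s; delay term = 2·23.1·2468.4/(712·2569) = 0.06235 s.
t = 33.9/2569 + 0.06235 = 0.07554 s.

75.5 ms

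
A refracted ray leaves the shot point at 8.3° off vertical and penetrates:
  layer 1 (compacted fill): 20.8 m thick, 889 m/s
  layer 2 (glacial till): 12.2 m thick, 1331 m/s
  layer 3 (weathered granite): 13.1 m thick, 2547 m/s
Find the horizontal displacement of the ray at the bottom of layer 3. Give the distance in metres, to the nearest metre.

Ray parameter p = sin 8.3° / 889 m/s = 1.6238e-04 s/m.
Layer 1: θ = 8.30°; offset = 20.8·tan 8.30° = 3.034 m.
Layer 2: sin θ = p·1331 = 0.2161 → θ = 12.48°; offset = 12.2·tan 12.48° = 2.701 m.
Layer 3: sin θ = p·2547 = 0.4136 → θ = 24.43°; offset = 13.1·tan 24.43° = 5.951 m.
Σ offsets = 11.686 m.

12 m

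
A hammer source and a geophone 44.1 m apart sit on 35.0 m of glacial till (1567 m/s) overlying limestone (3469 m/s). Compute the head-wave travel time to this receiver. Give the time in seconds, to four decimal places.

0.0526 s

θ_c = arcsin(V₁/V₂) = arcsin(1567/3469) = 26.85°, cos θ_c = 0.8922.
Intercept time tᵢ = 2h cos θ_c / V₁ = 2·35.0·0.8922/1567 = 0.03985 s.
t = x/V₂ + tᵢ = 44.1/3469 + 0.03985 = 0.05257 s.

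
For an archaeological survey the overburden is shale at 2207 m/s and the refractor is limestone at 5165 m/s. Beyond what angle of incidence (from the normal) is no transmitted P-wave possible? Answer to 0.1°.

Critical incidence: sin θ_c = V₁/V₂ = 2207/5165 = 0.4273.
θ_c = arcsin 0.4273 = 25.30°.

25.3°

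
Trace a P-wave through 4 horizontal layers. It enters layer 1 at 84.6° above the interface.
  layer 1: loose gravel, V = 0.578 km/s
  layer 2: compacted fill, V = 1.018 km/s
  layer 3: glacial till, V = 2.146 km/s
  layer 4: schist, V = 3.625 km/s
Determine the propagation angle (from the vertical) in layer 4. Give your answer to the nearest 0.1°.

36.2°

From the normal: θ₁ = 90° − 84.6° = 5.4°.
Ray parameter p = sin 5.4° / 0.578 = 1.6282e-01 s/km.
sin θ_4 = p·V_4 = 1.6282e-01 × 3.625 = 0.5902.
θ_4 = arcsin 0.5902 = 36.17°.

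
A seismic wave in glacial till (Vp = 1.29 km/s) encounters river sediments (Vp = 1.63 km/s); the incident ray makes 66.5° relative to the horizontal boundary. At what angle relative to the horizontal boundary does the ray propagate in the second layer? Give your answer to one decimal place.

Convert to the normal: θ₁ = 90° − 66.5° = 23.5°.
sin θ₁/V₁ = sin θ₂/V₂ ⇒ sin θ₂ = 1.63·sin 23.5°/1.29 = 1.63·0.3987/1.29 = 0.5038.
θ₂ = sin⁻¹(0.5038) = 30.25° (from vertical).
From the interface: 90° − 30.25° = 59.75°.

59.7°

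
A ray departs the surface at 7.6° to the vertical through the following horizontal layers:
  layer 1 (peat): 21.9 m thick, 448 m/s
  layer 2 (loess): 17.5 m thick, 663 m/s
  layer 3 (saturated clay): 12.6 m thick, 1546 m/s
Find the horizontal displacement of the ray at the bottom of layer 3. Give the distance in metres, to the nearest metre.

Apply Snell's law at each interface; in layer i the horizontal offset is hᵢ·tan θᵢ.
Layer 1: θ = 7.60°; offset = 21.9·tan 7.60° = 2.922 m.
Layer 2: sin θ = 663·sin 7.6°/448 = 0.1957, θ = 11.29°; offset = 17.5·tan 11.29° = 3.493 m.
Layer 3: sin θ = 1546·sin 7.6°/448 = 0.4564, θ = 27.16°; offset = 12.6·tan 27.16° = 6.463 m.
Σ offsets = 12.878 m.

13 m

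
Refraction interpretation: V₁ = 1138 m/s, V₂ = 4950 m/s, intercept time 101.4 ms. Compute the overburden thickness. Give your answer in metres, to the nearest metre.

θ_c = arcsin(1138/4950) = 13.29°; cos θ_c = 0.9732.
tᵢ = 2h cos θ_c/V₁ ⇒ h = tᵢ·V₁/(2 cos θ_c) = 0.1014·1138/(2·0.9732) = 59.28 m.

59 m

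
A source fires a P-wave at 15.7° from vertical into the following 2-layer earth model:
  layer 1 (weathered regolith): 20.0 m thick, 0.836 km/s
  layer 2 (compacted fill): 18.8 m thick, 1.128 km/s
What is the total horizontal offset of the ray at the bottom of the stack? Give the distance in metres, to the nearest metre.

Apply Snell's law at each interface; in layer i the horizontal offset is hᵢ·tan θᵢ.
Layer 1: θ = 15.70°; offset = 20.0·tan 15.70° = 5.622 m.
Layer 2: sin θ = 1.128·sin 15.7°/0.836 = 0.3651, θ = 21.41°; offset = 18.8·tan 21.41° = 7.373 m.
Summing the layer offsets gives 12.995 m.

13 m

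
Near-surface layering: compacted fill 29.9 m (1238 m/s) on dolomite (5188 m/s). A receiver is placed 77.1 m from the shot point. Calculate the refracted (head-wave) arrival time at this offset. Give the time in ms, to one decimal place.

θ_c = arcsin(V₁/V₂) = arcsin(1238/5188) = 13.81°, cos θ_c = 0.9711.
Intercept time tᵢ = 2h cos θ_c / V₁ = 2·29.9·0.9711/1238 = 0.04691 s.
t = x/V₂ + tᵢ = 77.1/5188 + 0.04691 = 0.06177 s.

61.8 ms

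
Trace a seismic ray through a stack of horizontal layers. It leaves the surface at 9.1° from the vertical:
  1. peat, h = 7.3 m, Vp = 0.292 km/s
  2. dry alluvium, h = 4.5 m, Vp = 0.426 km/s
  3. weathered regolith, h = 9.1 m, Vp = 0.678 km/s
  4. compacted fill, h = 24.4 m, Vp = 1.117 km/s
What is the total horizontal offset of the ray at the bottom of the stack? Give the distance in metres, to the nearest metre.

24 m

p = sin θ₁/V₁ = sin 9.1°/0.292 = 5.4164e-01 s/km is conserved through the stack.
Layer 1: θ = 9.10°; offset = 7.3·tan 9.10° = 1.169 m.
Layer 2: sin θ = p·0.426 = 0.2307 → θ = 13.34°; offset = 4.5·tan 13.34° = 1.067 m.
Layer 3: sin θ = p·0.678 = 0.3672 → θ = 21.54°; offset = 9.1·tan 21.54° = 3.593 m.
Layer 4: sin θ = p·1.117 = 0.6050 → θ = 37.23°; offset = 24.4·tan 37.23° = 18.540 m.
Σ offsets = 24.370 m.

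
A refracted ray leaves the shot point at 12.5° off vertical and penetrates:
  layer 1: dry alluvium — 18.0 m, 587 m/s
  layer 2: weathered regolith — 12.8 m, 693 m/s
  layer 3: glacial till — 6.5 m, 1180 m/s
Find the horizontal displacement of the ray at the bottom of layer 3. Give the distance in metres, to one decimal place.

p = sin θ₁/V₁ = sin 12.5°/587 = 3.6872e-04 s/m is conserved through the stack.
Layer 1: θ = 12.50°; offset = 18.0·tan 12.50° = 3.991 m.
Layer 2: sin θ = p·693 = 0.2555 → θ = 14.80°; offset = 12.8·tan 14.80° = 3.383 m.
Layer 3: sin θ = p·1180 = 0.4351 → θ = 25.79°; offset = 6.5·tan 25.79° = 3.141 m.
Summing the layer offsets gives 10.514 m.

10.5 m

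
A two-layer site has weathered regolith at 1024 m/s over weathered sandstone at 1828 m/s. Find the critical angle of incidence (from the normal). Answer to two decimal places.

At critical incidence the refracted ray runs along the interface (θ₂ = 90°), so sin θ_c = V₁/V₂.
θ_c = arcsin(1024/1828) = arcsin 0.5602 = 34.07°.

34.07°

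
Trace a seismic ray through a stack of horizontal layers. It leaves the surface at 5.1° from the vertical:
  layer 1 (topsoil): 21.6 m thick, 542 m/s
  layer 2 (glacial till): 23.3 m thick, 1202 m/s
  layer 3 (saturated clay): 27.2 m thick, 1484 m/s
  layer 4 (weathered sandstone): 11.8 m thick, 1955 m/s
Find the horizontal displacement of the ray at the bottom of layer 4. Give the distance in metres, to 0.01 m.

Ray parameter p = sin 5.1° / 542 m/s = 1.6401e-04 s/m.
Layer 1: θ = 5.10°; offset = 21.6·tan 5.10° = 1.9277 m.
Layer 2: sin θ = p·1202 = 0.1971 → θ = 11.37°; offset = 23.3·tan 11.37° = 4.6854 m.
Layer 3: sin θ = p·1484 = 0.2434 → θ = 14.09°; offset = 27.2·tan 14.09° = 6.8256 m.
Layer 4: sin θ = p·1955 = 0.3206 → θ = 18.70°; offset = 11.8·tan 18.70° = 3.9945 m.
Summing the layer offsets gives 17.4332 m.

17.43 m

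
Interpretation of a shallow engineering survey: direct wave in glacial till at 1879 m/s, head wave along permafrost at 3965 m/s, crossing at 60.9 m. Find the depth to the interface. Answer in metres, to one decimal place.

18.2 m

x_cross = 2h·√((V₂+V₁)/(V₂−V₁)) → h = x_cross / (2·√((V₂+V₁)/(V₂−V₁))).
√((V₂+V₁)/(V₂−V₁)) = √((3965+1879)/(3965−1879)) = 1.6738.
h = 60.9 / (2·1.6738) = 18.19 m.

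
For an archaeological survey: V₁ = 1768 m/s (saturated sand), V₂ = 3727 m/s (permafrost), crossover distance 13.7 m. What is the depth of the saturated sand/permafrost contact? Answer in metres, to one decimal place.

h = (x_cross/2)·√((V₂−V₁)/(V₂+V₁)).
(V₂−V₁)/(V₂+V₁) = (3727−1768)/(3727+1768) = 0.3565; √ = 0.5971.
h = (13.7/2)·0.5971 = 4.09 m.

4.1 m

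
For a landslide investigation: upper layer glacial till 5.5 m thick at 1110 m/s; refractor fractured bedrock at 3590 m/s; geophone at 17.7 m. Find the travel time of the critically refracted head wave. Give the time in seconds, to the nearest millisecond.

θ_c = arcsin(V₁/V₂) = arcsin(1110/3590) = 18.01°, cos θ_c = 0.9510.
Intercept time tᵢ = 2h cos θ_c / V₁ = 2·5.5·0.9510/1110 = 0.00942 s.
t = x/V₂ + tᵢ = 17.7/3590 + 0.00942 = 0.01435 s.

0.014 s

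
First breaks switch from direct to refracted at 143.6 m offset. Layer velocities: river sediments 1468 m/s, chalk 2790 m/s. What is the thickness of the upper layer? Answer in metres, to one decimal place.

40.0 m

x_cross = 2h·√((V₂+V₁)/(V₂−V₁)) → h = x_cross / (2·√((V₂+V₁)/(V₂−V₁))).
√((V₂+V₁)/(V₂−V₁)) = √((2790+1468)/(2790−1468)) = 1.7947.
h = 143.6 / (2·1.7947) = 40.01 m.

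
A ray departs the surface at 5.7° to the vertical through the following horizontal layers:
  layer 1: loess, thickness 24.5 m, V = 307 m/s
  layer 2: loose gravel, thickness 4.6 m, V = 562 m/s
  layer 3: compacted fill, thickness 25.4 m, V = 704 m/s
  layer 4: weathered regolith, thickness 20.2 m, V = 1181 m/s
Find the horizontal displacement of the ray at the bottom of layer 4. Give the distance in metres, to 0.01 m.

Apply Snell's law at each interface; in layer i the horizontal offset is hᵢ·tan θᵢ.
Layer 1: θ = 5.70°; offset = 24.5·tan 5.70° = 2.4454 m.
Layer 2: sin θ = 562·sin 5.7°/307 = 0.1818, θ = 10.48°; offset = 4.6·tan 10.48° = 0.8505 m.
Layer 3: sin θ = 704·sin 5.7°/307 = 0.2278, θ = 13.16°; offset = 25.4·tan 13.16° = 5.9411 m.
Layer 4: sin θ = 1181·sin 5.7°/307 = 0.3821, θ = 22.46°; offset = 20.2·tan 22.46° = 8.3515 m.
Σ offsets = 17.5886 m.

17.59 m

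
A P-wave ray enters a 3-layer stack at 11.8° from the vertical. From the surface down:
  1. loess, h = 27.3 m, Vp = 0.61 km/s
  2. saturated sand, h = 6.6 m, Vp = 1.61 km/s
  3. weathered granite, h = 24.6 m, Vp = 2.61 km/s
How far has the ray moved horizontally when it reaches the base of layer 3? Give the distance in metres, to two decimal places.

Apply Snell's law at each interface; in layer i the horizontal offset is hᵢ·tan θᵢ.
Layer 1: θ = 11.80°; offset = 27.3·tan 11.80° = 5.7033 m.
Layer 2: sin θ = 1.61·sin 11.8°/0.61 = 0.5397, θ = 32.67°; offset = 6.6·tan 32.67° = 4.2315 m.
Layer 3: sin θ = 2.61·sin 11.8°/0.61 = 0.8750, θ = 61.04°; offset = 24.6·tan 61.04° = 44.4564 m.
Total horizontal offset = 54.3912 m.

54.39 m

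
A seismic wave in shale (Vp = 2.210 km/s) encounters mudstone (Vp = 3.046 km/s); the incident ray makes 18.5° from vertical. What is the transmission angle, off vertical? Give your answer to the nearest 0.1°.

Snell's law: sin θ₂ = (V₂/V₁)·sin θ₁ = (3.046/2.210)·sin 18.5° = 0.4373.
θ₂ = sin⁻¹(0.4373) = 25.93° (from vertical).

25.9°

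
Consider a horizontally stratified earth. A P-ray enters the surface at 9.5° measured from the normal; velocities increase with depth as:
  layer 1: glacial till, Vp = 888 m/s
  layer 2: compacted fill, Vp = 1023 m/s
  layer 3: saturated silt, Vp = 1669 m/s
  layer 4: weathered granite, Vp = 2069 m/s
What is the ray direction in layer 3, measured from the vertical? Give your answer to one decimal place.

18.1°

Ray parameter p = sin 9.5° / 888 = 1.8586e-04 s/m.
sin θ_3 = p·V_3 = 1.8586e-04 × 1669 = 0.3102.
θ_3 = 18.07° from the vertical.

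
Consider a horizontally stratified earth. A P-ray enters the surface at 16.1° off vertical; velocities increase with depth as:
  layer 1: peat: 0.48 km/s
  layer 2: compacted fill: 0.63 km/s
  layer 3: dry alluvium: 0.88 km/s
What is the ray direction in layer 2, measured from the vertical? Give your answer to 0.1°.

Ray parameter p = sin 16.1° / 0.48 = 5.7774e-01 s/km.
sin θ_2 = p·V_2 = 5.7774e-01 × 0.63 = 0.3640.
θ_2 = arcsin 0.3640 = 21.34°.

21.3°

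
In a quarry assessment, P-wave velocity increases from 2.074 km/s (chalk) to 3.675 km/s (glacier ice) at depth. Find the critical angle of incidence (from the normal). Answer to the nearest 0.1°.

Critical incidence: sin θ_c = V₁/V₂ = 2.074/3.675 = 0.5644.
θ_c = arcsin 0.5644 = 34.36°.

34.4°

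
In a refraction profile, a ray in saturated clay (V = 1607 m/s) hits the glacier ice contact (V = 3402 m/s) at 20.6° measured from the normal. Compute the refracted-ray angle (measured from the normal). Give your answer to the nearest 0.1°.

48.1°

Snell's law: sin θ₂ = (V₂/V₁)·sin θ₁ = (3402/1607)·sin 20.6° = 0.7448.
θ₂ = arcsin 0.7448 = 48.15° from the normal.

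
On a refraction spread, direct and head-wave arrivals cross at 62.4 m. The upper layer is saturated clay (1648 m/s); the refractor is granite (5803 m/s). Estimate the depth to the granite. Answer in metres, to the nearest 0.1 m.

h = (x_cross/2)·√((V₂−V₁)/(V₂+V₁)).
(V₂−V₁)/(V₂+V₁) = (5803−1648)/(5803+1648) = 0.5576; √ = 0.7468.
h = (62.4/2)·0.7468 = 23.30 m.

23.3 m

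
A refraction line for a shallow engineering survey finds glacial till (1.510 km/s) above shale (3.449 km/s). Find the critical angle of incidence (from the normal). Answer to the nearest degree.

Critical incidence: sin θ_c = V₁/V₂ = 1.510/3.449 = 0.4378.
θ_c = arcsin 0.4378 = 25.96°.

26°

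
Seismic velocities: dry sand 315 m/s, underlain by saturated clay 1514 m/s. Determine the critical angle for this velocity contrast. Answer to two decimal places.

Critical incidence: sin θ_c = V₁/V₂ = 315/1514 = 0.2081.
θ_c = arcsin 0.2081 = 12.01°.

12.01°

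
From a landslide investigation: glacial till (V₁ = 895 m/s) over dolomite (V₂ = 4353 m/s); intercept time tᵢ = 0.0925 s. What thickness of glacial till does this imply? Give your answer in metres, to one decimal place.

42.3 m

h = tᵢ·V₁·V₂ / (2·√(V₂²−V₁²)).
√(V₂²−V₁²) = √(4353² − 895²) = 4260.0 m/s.
h = 0.0925 s × 895 × 4353 / (2 × 4260.0) = 42.30 m.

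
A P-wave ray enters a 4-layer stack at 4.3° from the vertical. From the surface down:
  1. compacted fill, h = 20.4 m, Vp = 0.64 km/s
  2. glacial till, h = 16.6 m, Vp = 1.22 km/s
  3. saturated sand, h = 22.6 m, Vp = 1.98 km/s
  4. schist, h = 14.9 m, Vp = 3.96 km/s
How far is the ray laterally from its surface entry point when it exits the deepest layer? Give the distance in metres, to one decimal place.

17.1 m

Apply Snell's law at each interface; in layer i the horizontal offset is hᵢ·tan θᵢ.
Layer 1: θ = 4.30°; offset = 20.4·tan 4.30° = 1.534 m.
Layer 2: sin θ = 1.22·sin 4.3°/0.64 = 0.1429, θ = 8.22°; offset = 16.6·tan 8.22° = 2.397 m.
Layer 3: sin θ = 1.98·sin 4.3°/0.64 = 0.2320, θ = 13.41°; offset = 22.6·tan 13.41° = 5.389 m.
Layer 4: sin θ = 3.96·sin 4.3°/0.64 = 0.4639, θ = 27.64°; offset = 14.9·tan 27.64° = 7.803 m.
Summing the layer offsets gives 17.124 m.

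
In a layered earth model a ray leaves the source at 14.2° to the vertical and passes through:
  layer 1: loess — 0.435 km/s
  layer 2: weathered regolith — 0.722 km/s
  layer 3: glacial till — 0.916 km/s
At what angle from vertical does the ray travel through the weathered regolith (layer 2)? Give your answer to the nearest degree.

24°

Ray parameter p = sin 14.2° / 0.435 = 5.6393e-01 s/km.
sin θ_2 = p·V_2 = 5.6393e-01 × 0.722 = 0.4072.
θ_2 = arcsin 0.4072 = 24.03°.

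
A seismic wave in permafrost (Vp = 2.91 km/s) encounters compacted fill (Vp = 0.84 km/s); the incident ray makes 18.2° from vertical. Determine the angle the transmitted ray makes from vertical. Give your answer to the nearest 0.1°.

5.2°

sin θ₁/V₁ = sin θ₂/V₂ ⇒ sin θ₂ = 0.84·sin 18.2°/2.91 = 0.84·0.3123/2.91 = 0.0902.
θ₂ = arcsin 0.0902 = 5.17° from the normal.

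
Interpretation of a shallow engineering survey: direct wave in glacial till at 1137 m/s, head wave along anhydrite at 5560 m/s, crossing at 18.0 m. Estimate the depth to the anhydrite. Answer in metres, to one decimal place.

h = (x_cross/2)·√((V₂−V₁)/(V₂+V₁)).
(V₂−V₁)/(V₂+V₁) = (5560−1137)/(5560+1137) = 0.6604; √ = 0.8127.
h = (18.0/2)·0.8127 = 7.31 m.

7.3 m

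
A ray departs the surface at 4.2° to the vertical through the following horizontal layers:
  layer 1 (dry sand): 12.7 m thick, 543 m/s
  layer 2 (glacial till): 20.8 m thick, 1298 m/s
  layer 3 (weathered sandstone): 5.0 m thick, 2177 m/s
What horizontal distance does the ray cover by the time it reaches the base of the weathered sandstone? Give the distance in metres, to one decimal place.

6.2 m

Ray parameter p = sin 4.2° / 543 m/s = 1.3488e-04 s/m.
Layer 1: θ = 4.20°; offset = 12.7·tan 4.20° = 0.933 m.
Layer 2: sin θ = p·1298 = 0.1751 → θ = 10.08°; offset = 20.8·tan 10.08° = 3.699 m.
Layer 3: sin θ = p·2177 = 0.2936 → θ = 17.08°; offset = 5.0·tan 17.08° = 1.536 m.
Total horizontal offset = 6.167 m.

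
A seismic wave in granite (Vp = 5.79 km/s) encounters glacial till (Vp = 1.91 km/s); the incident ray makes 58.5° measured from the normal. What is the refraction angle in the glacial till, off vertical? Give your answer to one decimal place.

sin θ₁/V₁ = sin θ₂/V₂ ⇒ sin θ₂ = 1.91·sin 58.5°/5.79 = 1.91·0.8526/5.79 = 0.2813.
θ₂ = arcsin 0.2813 = 16.34° from the normal.

16.3°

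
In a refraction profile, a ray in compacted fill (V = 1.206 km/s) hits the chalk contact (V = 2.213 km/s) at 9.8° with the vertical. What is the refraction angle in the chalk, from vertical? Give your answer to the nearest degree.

sin θ₁/V₁ = sin θ₂/V₂ ⇒ sin θ₂ = 2.213·sin 9.8°/1.206 = 2.213·0.1702/1.206 = 0.3123.
θ₂ = arcsin 0.3123 = 18.20° from the normal.

18°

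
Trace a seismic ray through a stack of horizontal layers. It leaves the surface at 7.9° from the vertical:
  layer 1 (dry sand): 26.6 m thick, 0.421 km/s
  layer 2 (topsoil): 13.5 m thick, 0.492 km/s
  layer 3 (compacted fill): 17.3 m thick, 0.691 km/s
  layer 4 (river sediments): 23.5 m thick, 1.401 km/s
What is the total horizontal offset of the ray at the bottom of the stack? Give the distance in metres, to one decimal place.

Ray parameter p = sin 7.9° / 0.421 km/s = 3.2647e-01 s/km.
Layer 1: θ = 7.90°; offset = 26.6·tan 7.90° = 3.691 m.
Layer 2: sin θ = p·0.492 = 0.1606 → θ = 9.24°; offset = 13.5·tan 9.24° = 2.197 m.
Layer 3: sin θ = p·0.691 = 0.2256 → θ = 13.04°; offset = 17.3·tan 13.04° = 4.006 m.
Layer 4: sin θ = p·1.401 = 0.4574 → θ = 27.22°; offset = 23.5·tan 27.22° = 12.087 m.
Σ offsets = 21.981 m.

22.0 m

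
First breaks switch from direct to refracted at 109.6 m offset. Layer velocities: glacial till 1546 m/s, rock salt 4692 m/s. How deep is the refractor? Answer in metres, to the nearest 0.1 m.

h = (x_cross/2)·√((V₂−V₁)/(V₂+V₁)).
(V₂−V₁)/(V₂+V₁) = (4692−1546)/(4692+1546) = 0.5043; √ = 0.7102.
h = (109.6/2)·0.7102 = 38.92 m.

38.9 m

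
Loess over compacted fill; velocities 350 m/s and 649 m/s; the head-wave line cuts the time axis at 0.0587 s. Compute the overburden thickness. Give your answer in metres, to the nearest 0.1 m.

h = tᵢ·V₁·V₂ / (2·√(V₂²−V₁²)).
√(V₂²−V₁²) = √(649² − 350²) = 546.5 m/s.
h = 0.0587 s × 350 × 649 / (2 × 546.5) = 12.20 m.

12.2 m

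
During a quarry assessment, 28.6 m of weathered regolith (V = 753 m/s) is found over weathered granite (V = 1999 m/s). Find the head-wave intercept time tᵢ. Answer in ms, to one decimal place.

tᵢ = 2h·√(V₂²−V₁²)/(V₁V₂).
√(V₂²−V₁²) = √(1999²−753²) = 1851.8 m/s.
tᵢ = 2·28.6·1851.8/(753·1999) = 0.07037 s.

70.4 ms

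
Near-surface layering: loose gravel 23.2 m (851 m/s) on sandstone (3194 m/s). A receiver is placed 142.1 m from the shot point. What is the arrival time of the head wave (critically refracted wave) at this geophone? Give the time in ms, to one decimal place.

97.0 ms

t = x/V₂ + 2h·√(V₂²−V₁²)/(V₁V₂).
√(V₂²−V₁²) = √(3194²−851²) = 3078.5 m/s; delay term = 2·23.2·3078.5/(851·3194) = 0.05255 s.
t = 142.1/3194 + 0.05255 = 0.09704 s.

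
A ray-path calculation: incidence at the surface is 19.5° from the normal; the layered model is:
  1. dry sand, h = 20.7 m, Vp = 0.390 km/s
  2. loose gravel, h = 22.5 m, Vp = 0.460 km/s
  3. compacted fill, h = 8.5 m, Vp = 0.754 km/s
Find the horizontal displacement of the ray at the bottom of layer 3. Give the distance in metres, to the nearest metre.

Ray parameter p = sin 19.5° / 0.390 km/s = 8.5592e-01 s/km.
Layer 1: θ = 19.50°; offset = 20.7·tan 19.50° = 7.330 m.
Layer 2: sin θ = p·0.460 = 0.3937 → θ = 23.19°; offset = 22.5·tan 23.19° = 9.637 m.
Layer 3: sin θ = p·0.754 = 0.6454 → θ = 40.19°; offset = 8.5·tan 40.19° = 7.181 m.
Σ offsets = 24.149 m.

24 m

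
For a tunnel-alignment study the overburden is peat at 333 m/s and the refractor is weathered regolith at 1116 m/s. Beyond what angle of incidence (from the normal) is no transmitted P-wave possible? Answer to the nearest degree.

At critical incidence the refracted ray runs along the interface (θ₂ = 90°), so sin θ_c = V₁/V₂.
θ_c = arcsin(333/1116) = arcsin 0.2984 = 17.36°.

17°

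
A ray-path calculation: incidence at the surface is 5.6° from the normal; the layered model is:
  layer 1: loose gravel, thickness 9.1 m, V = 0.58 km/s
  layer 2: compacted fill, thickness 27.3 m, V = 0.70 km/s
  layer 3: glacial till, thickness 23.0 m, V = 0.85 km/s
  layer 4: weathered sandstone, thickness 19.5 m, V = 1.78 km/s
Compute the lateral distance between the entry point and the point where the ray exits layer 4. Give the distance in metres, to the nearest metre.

p = sin θ₁/V₁ = sin 5.6°/0.58 = 1.6825e-01 s/km is conserved through the stack.
Layer 1: θ = 5.60°; offset = 9.1·tan 5.60° = 0.892 m.
Layer 2: sin θ = p·0.70 = 0.1178 → θ = 6.76°; offset = 27.3·tan 6.76° = 3.238 m.
Layer 3: sin θ = p·0.85 = 0.1430 → θ = 8.22°; offset = 23.0·tan 8.22° = 3.323 m.
Layer 4: sin θ = p·1.78 = 0.2995 → θ = 17.43°; offset = 19.5·tan 17.43° = 6.121 m.
Summing the layer offsets gives 13.574 m.

14 m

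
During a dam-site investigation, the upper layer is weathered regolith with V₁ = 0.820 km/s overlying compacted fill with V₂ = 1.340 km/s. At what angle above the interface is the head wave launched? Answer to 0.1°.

52.3°

At critical incidence the refracted ray runs along the interface (θ₂ = 90°), so sin θ_c = V₁/V₂.
θ_c = arcsin(0.820/1.340) = arcsin 0.6119 = 37.73°.
Measured from the interface: 90° − 37.73° = 52.27°.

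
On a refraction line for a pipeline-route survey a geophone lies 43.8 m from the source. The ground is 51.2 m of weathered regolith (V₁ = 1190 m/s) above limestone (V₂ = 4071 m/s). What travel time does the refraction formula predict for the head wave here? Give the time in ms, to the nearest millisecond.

93 ms

θ_c = arcsin(V₁/V₂) = arcsin(1190/4071) = 17.00°, cos θ_c = 0.9563.
Intercept time tᵢ = 2h cos θ_c / V₁ = 2·51.2·0.9563/1190 = 0.08229 s.
t = x/V₂ + tᵢ = 43.8/4071 + 0.08229 = 0.09305 s.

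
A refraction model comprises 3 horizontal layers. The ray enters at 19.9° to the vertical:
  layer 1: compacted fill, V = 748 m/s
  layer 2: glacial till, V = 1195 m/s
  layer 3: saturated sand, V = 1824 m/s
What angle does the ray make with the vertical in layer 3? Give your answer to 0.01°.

Snell's law across each interface conserves sin θ / V, so sin θ_3 = V_3·sin θ₁/V₁.
sin θ_3 = 1824 × sin 19.9° / 748 = 0.8300.
θ_3 = arcsin 0.8300 = 56.10°.

56.10°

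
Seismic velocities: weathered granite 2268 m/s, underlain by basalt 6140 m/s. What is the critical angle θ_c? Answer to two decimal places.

Critical incidence: sin θ_c = V₁/V₂ = 2268/6140 = 0.3694.
θ_c = arcsin 0.3694 = 21.68°.

21.68°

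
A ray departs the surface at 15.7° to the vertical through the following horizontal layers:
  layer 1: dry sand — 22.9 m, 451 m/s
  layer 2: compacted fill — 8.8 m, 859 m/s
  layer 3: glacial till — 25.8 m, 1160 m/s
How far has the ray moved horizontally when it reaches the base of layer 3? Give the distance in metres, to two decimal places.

Apply Snell's law at each interface; in layer i the horizontal offset is hᵢ·tan θᵢ.
Layer 1: θ = 15.70°; offset = 22.9·tan 15.70° = 6.4369 m.
Layer 2: sin θ = 859·sin 15.7°/451 = 0.5154, θ = 31.02°; offset = 8.8·tan 31.02° = 5.2926 m.
Layer 3: sin θ = 1160·sin 15.7°/451 = 0.6960, θ = 44.11°; offset = 25.8·tan 44.11° = 25.0081 m.
Summing the layer offsets gives 36.7376 m.

36.74 m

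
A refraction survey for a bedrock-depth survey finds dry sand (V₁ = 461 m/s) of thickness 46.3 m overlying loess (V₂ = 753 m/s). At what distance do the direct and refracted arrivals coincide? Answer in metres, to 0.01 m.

188.81 m

θ_c = arcsin(461/753) = 37.75°, so cos θ_c = 0.7907 and tᵢ = 2h cos θ_c/V₁ = 0.1588 s.
At crossover x/V₁ = x/V₂ + tᵢ ⇒ x = tᵢ/(1/V₁ − 1/V₂) = 0.15882/(2.1692e-03 − 1.3280e-03) = 188.81 m.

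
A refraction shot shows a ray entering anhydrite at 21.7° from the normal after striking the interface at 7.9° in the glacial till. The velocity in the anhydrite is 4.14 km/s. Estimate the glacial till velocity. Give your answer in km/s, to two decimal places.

sin 7.9° = 0.1374; sin 21.7° = 0.3697.
V₁ = V₂·(sin θ₁/sin θ₂) = 4.14·(0.1374/0.3697) = 1.54 km/s.

1.54 km/s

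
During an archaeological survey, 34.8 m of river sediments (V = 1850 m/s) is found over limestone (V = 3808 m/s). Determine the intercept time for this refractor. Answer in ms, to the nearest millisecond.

tᵢ = 2h·√(V₂²−V₁²)/(V₁V₂).
√(V₂²−V₁²) = √(3808²−1850²) = 3328.4 m/s.
tᵢ = 2·34.8·3328.4/(1850·3808) = 0.03288 s.

33 ms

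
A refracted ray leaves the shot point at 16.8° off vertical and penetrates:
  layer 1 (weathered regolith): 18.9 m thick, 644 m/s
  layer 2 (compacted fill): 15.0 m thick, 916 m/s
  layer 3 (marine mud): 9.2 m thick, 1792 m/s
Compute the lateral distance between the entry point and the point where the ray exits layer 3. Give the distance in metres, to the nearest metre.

25 m

Ray parameter p = sin 16.8° / 644 m/s = 4.4881e-04 s/m.
Layer 1: θ = 16.80°; offset = 18.9·tan 16.80° = 5.706 m.
Layer 2: sin θ = p·916 = 0.4111 → θ = 24.27°; offset = 15.0·tan 24.27° = 6.765 m.
Layer 3: sin θ = p·1792 = 0.8043 → θ = 53.54°; offset = 9.2·tan 53.54° = 12.451 m.
Summing the layer offsets gives 24.922 m.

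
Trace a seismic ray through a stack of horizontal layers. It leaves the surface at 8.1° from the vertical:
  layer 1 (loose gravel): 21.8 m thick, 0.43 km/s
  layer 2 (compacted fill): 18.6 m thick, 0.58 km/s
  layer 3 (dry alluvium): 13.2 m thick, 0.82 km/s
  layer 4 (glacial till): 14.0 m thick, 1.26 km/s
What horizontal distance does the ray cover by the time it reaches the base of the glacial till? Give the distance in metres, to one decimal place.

Ray parameter p = sin 8.1° / 0.43 km/s = 3.2768e-01 s/km.
Layer 1: θ = 8.10°; offset = 21.8·tan 8.10° = 3.103 m.
Layer 2: sin θ = p·0.58 = 0.1901 → θ = 10.96°; offset = 18.6·tan 10.96° = 3.601 m.
Layer 3: sin θ = p·0.82 = 0.2687 → θ = 15.59°; offset = 13.2·tan 15.59° = 3.682 m.
Layer 4: sin θ = p·1.26 = 0.4129 → θ = 24.39°; offset = 14.0·tan 24.39° = 6.346 m.
Σ offsets = 16.732 m.

16.7 m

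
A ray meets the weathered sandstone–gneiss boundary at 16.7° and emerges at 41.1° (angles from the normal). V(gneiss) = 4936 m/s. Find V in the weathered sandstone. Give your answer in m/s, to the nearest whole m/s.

2158 m/s

sin 16.7° = 0.2874; sin 41.1° = 0.6574.
V₁ = V₂·(sin θ₁/sin θ₂) = 4936·(0.2874/0.6574) = 2157.69 m/s.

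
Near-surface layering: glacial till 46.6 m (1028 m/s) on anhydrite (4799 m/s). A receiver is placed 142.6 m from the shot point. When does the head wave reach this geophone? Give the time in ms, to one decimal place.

118.3 ms

θ_c = arcsin(V₁/V₂) = arcsin(1028/4799) = 12.37°, cos θ_c = 0.9768.
Intercept time tᵢ = 2h cos θ_c / V₁ = 2·46.6·0.9768/1028 = 0.08856 s.
t = x/V₂ + tᵢ = 142.6/4799 + 0.08856 = 0.11827 s.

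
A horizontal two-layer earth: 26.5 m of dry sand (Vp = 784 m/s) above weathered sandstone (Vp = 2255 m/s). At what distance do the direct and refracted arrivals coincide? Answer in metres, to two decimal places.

76.18 m

θ_c = arcsin(784/2255) = 20.34°, so cos θ_c = 0.9376 and tᵢ = 2h cos θ_c/V₁ = 0.0634 s.
At crossover x/V₁ = x/V₂ + tᵢ ⇒ x = tᵢ/(1/V₁ − 1/V₂) = 0.06338/(1.2755e-03 − 4.4346e-04) = 76.18 m.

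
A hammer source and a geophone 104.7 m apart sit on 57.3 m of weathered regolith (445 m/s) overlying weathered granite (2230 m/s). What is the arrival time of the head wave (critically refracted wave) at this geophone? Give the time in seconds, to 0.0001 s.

t = x/V₂ + 2h·√(V₂²−V₁²)/(V₁V₂).
√(V₂²−V₁²) = √(2230²−445²) = 2185.1 m/s; delay term = 2·57.3·2185.1/(445·2230) = 0.25235 s.
t = 104.7/2230 + 0.25235 = 0.29930 s.

0.2993 s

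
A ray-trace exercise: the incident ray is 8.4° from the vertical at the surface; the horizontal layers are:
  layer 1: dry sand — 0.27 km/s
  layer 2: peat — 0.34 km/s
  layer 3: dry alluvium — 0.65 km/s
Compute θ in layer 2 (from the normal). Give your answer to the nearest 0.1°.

Snell's law across each interface conserves sin θ / V, so sin θ_2 = V_2·sin θ₁/V₁.
sin θ_2 = 0.34 × sin 8.4° / 0.27 = 0.1840.
θ_2 = 10.60° from the vertical.

10.6°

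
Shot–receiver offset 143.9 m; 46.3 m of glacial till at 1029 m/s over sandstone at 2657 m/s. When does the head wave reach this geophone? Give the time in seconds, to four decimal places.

θ_c = arcsin(V₁/V₂) = arcsin(1029/2657) = 22.79°, cos θ_c = 0.9220.
Intercept time tᵢ = 2h cos θ_c / V₁ = 2·46.3·0.9220/1029 = 0.08297 s.
t = x/V₂ + tᵢ = 143.9/2657 + 0.08297 = 0.13713 s.

0.1371 s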